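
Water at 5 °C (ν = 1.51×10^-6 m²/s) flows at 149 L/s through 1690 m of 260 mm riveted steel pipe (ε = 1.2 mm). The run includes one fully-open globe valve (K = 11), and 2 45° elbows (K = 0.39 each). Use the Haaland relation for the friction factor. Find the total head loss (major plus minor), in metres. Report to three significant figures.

V = 4Q/(πD²) = 2.806 m/s; V²/2g = 0.4014 m
Re = 4.83×10^5, ε/D = 0.00462 → f = 0.02989 (Haaland)
Major: h_f = f(L/D)·V²/2g = 0.02989·6500·0.4014 = 78.00 m
Minor: ΣK = 11.8; h_m = ΣK·V²/2g = 4.729 m
Total H_L = 78.00 + 4.729 = 82.73 m

H_L ≈ 82.7 m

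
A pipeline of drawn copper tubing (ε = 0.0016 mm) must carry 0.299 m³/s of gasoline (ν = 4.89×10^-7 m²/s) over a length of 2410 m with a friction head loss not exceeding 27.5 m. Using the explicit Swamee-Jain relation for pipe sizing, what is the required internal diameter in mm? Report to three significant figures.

D ≈ 370 mm

Swamee-Jain (Type III): D = 0.66·[ε^1.25·(LQ²/(gh_f))^4.75 + ν·Q^9.4·(L/(gh_f))^5.2]^0.04
LQ²/(gh_f) = 0.7987; L/(gh_f) = 8.933
Term 1 = ε^1.25·(…)^4.75 = 1.96×10^-8; Term 2 = ν·Q^9.4·(…)^5.2 = 5.08×10^-7
D = 0.66·(1.96×10^-8 + 5.08×10^-7)^0.04 = 0.3702 m = 370 mm
Check: V = 2.78 m/s, Re = 2.10×10^6, f = 0.01045, h_f = 26.8 m ≈ 27.5 m ✓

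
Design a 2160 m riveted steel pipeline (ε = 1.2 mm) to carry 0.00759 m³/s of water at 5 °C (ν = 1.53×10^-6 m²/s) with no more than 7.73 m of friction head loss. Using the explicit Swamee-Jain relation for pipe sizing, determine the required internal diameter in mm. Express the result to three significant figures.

D ≈ 140 mm

Swamee-Jain (Type III): D = 0.66·[ε^1.25·(LQ²/(gh_f))^4.75 + ν·Q^9.4·(L/(gh_f))^5.2]^0.04
LQ²/(gh_f) = 0.001641; L/(gh_f) = 28.48
Term 1 = ε^1.25·(…)^4.75 = 1.32×10^-17; Term 2 = ν·Q^9.4·(…)^5.2 = 6.65×10^-19
D = 0.66·(1.32×10^-17 + 6.65×10^-19)^0.04 = 0.1397 m = 140 mm
Check: V = 0.495 m/s, Re = 4.52×10^4, f = 0.03785, h_f = 7.31 m ≈ 7.73 m ✓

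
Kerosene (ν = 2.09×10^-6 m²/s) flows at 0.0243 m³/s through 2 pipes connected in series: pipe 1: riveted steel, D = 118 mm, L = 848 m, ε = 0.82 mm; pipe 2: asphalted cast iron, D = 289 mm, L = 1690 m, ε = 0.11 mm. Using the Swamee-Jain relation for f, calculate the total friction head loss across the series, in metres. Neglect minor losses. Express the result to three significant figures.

H ≈ 63.2 m

Pipe 1: V = 2.222 m/s, Re = 1.25×10^5, ε/D = 0.00695, f = 0.03446, h_1 = f(L/D)V²/2g = 62.33 m
Pipe 2: V = 0.3704 m/s, Re = 5.12×10^4, ε/D = 3.81×10^-4, f = 0.02212, h_2 = f(L/D)V²/2g = 0.9045 m
Series → Q common, losses add: H = Σh = 63.23 m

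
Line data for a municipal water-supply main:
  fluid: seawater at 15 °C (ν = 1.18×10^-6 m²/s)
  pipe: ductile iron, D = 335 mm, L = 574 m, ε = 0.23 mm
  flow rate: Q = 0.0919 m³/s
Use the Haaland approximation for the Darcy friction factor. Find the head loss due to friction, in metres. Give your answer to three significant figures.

V = 4Q/(πD²) = 4·0.0919/(π·0.335²) = 1.043 m/s
Re = VD/ν = 1.043·0.335/1.18×10^-6 = 2.96×10^5 → turbulent
ε/D = 0.23/335 = 6.87×10^-4
Haaland: f = 0.01910
h_f = f(L/D)V²/(2g) = 0.01910·(574/0.335)·1.043²/(2·9.81) = 1.813 m

h_f ≈ 1.81 m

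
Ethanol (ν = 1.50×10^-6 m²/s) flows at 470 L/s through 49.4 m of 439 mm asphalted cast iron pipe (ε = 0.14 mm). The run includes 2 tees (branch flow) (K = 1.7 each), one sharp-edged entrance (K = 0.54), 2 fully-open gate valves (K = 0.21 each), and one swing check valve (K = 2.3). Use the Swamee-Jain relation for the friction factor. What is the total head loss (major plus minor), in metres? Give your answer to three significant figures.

V = 4Q/(πD²) = 3.105 m/s; V²/2g = 0.4914 m
Re = 9.09×10^5, ε/D = 3.19×10^-4 → f = 0.01599 (Swamee-Jain)
Major: h_f = f(L/D)·V²/2g = 0.01599·112.5·0.4914 = 0.8841 m
Minor: ΣK = 6.66; h_m = ΣK·V²/2g = 3.273 m
Total H_L = 0.8841 + 3.273 = 4.157 m

H_L ≈ 4.16 m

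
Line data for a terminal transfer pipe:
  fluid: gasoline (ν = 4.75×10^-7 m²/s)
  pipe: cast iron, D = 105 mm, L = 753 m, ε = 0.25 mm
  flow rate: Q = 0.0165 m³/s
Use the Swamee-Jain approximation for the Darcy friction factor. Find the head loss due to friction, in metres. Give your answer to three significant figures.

V = 4Q/(πD²) = 4·0.0165/(π·0.105²) = 1.906 m/s
Re = VD/ν = 1.906·0.105/4.75×10^-7 = 4.21×10^5 → turbulent
ε/D = 0.25/105 = 0.00238
Swamee-Jain: f = 0.02505
h_f = f(L/D)V²/(2g) = 0.02505·(753/0.105)·1.906²/(2·9.81) = 33.25 m

h_f ≈ 33.2 m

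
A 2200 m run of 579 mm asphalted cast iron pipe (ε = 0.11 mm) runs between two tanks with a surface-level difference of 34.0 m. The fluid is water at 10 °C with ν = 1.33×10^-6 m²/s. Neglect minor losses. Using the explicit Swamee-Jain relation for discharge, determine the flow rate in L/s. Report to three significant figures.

Q ≈ 924 L/s

Swamee-Jain (Type II): Q = -0.965·√(gD⁵h_f/L)·ln[ε/(3.7D) + √(3.17ν²L/(gD³h_f))]
√(gD⁵h_f/L) = √(9.81·0.579⁵·34.0/2200) = 0.09933
ε/(3.7D) = 5.13×10^-5; √(3.17ν²L/(gD³h_f)) = 1.38×10^-5
Q = -0.965·0.09933·ln(6.515×10^-5) = 0.9239 m³/s
Check: V = 3.51 m/s, Re = 1.53×10^6, f = 0.01435, h_f = 34.2 m ≈ 34.0 m ✓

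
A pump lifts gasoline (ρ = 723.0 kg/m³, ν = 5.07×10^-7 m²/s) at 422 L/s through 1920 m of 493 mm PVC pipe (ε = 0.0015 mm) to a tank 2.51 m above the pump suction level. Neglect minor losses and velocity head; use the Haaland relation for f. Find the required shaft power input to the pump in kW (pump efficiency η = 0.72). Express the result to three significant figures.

V = 4Q/(πD²) = 2.211 m/s; Re = 2.15×10^6; ε/D = 3.04×10^-6; f = 0.01031
h_f = f(L/D)V²/2g = 10.01 m
Total head H = z + h_f = 2.51 + 10.01 = 12.52 m
P_hyd = ρgQH = 723.0·9.81·0.422·12.52 = 37.46 kW
P_shaft = P_hyd/η = 37.46/0.72 = 52.03 kW

P_shaft ≈ 52.0 kW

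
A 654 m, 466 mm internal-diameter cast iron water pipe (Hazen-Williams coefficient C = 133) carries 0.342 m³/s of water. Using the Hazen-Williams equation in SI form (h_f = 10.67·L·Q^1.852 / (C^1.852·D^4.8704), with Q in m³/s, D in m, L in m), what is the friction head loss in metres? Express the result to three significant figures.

h_f = 10.67·654·0.342^1.852 / (133^1.852·0.466^4.8704) = 4.597 m

h_f ≈ 4.60 m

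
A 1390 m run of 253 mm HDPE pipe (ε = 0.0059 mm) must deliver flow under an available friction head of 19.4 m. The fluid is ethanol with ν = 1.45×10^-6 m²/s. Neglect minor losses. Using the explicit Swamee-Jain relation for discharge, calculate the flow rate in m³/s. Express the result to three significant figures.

Swamee-Jain (Type II): Q = -0.965·√(gD⁵h_f/L)·ln[ε/(3.7D) + √(3.17ν²L/(gD³h_f))]
√(gD⁵h_f/L) = √(9.81·0.253⁵·19.4/1390) = 0.01191
ε/(3.7D) = 6.30×10^-6; √(3.17ν²L/(gD³h_f)) = 5.48×10^-5
Q = -0.965·0.01191·ln(6.113×10^-5) = 0.1115 m³/s
Check: V = 2.22 m/s, Re = 3.87×10^5, f = 0.01403, h_f = 19.3 m ≈ 19.4 m ✓

Q ≈ 0.112 m³/s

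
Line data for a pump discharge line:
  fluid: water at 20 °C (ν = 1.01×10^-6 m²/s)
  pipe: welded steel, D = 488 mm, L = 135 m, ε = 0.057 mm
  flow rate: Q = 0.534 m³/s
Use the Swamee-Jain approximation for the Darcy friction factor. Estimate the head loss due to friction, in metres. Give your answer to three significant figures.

h_f ≈ 1.54 m

V = 4Q/(πD²) = 4·0.534/(π·0.488²) = 2.855 m/s
Re = VD/ν = 2.855·0.488/1.01×10^-6 = 1.38×10^6 → turbulent
ε/D = 0.057/488 = 1.17×10^-4
Swamee-Jain: f = 0.01344
h_f = f(L/D)V²/(2g) = 0.01344·(135/0.488)·2.855²/(2·9.81) = 1.545 m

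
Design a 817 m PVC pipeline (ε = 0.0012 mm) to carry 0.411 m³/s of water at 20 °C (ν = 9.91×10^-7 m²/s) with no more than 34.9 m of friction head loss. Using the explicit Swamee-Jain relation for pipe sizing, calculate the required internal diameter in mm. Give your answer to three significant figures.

D ≈ 326 mm

Swamee-Jain (Type III): D = 0.66·[ε^1.25·(LQ²/(gh_f))^4.75 + ν·Q^9.4·(L/(gh_f))^5.2]^0.04
LQ²/(gh_f) = 0.4031; L/(gh_f) = 2.386
Term 1 = ε^1.25·(…)^4.75 = 5.30×10^-10; Term 2 = ν·Q^9.4·(…)^5.2 = 2.14×10^-8
D = 0.66·(5.30×10^-10 + 2.14×10^-8)^0.04 = 0.3260 m = 326 mm
Check: V = 4.92 m/s, Re = 1.62×10^6, f = 0.01084, h_f = 33.6 m ≈ 34.9 m ✓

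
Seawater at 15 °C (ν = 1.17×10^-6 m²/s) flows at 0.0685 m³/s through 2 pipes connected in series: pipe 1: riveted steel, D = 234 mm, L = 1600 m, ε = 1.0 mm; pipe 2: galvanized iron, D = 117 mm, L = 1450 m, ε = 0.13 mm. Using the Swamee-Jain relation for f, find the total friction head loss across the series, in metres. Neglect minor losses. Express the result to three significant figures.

H ≈ 557 m

Pipe 1: V = 1.593 m/s, Re = 3.19×10^5, ε/D = 0.00427, f = 0.02944, h_1 = f(L/D)V²/2g = 26.03 m
Pipe 2: V = 6.371 m/s, Re = 6.37×10^5, ε/D = 0.00111, f = 0.02070, h_2 = f(L/D)V²/2g = 530.7 m
Series → Q common, losses add: H = Σh = 556.7 m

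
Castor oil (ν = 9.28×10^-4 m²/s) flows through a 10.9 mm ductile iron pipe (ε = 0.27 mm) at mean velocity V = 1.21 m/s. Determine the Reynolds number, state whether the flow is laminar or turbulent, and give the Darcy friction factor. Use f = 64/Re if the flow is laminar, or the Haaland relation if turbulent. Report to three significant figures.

Re = VD/ν = 1.210·0.0109/9.28×10^-4 = 14.2
Re < 2300 → laminar → f = 64/Re = 4.503

Re ≈ 14.2; laminar; f = 64/Re ≈ 4.50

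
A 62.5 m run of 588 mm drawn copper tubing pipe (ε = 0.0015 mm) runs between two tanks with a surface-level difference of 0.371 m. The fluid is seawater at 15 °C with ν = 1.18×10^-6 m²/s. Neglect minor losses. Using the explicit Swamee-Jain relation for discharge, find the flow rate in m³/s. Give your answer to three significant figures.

Swamee-Jain (Type II): Q = -0.965·√(gD⁵h_f/L)·ln[ε/(3.7D) + √(3.17ν²L/(gD³h_f))]
√(gD⁵h_f/L) = √(9.81·0.588⁵·0.371/62.5) = 0.06398
ε/(3.7D) = 6.89×10^-7; √(3.17ν²L/(gD³h_f)) = 1.93×10^-5
Q = -0.965·0.06398·ln(2.000×10^-5) = 0.6680 m³/s
Check: V = 2.46 m/s, Re = 1.23×10^6, f = 0.01129, h_f = 0.370 m ≈ 0.371 m ✓

Q ≈ 0.668 m³/s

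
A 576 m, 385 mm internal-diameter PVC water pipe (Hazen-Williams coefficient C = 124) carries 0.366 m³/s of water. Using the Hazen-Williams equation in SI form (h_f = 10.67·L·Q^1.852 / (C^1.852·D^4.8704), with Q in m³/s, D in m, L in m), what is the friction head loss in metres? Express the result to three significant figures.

h_f = 10.67·576·0.366^1.852 / (124^1.852·0.385^4.8704) = 13.25 m

h_f ≈ 13.2 m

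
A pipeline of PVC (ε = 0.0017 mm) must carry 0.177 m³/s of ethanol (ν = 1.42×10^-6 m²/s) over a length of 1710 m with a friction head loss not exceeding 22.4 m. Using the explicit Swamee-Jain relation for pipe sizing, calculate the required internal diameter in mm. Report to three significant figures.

D ≈ 308 mm

Swamee-Jain (Type III): D = 0.66·[ε^1.25·(LQ²/(gh_f))^4.75 + ν·Q^9.4·(L/(gh_f))^5.2]^0.04
LQ²/(gh_f) = 0.2438; L/(gh_f) = 7.782
Term 1 = ε^1.25·(…)^4.75 = 7.52×10^-11; Term 2 = ν·Q^9.4·(…)^5.2 = 5.21×10^-9
D = 0.66·(7.52×10^-11 + 5.21×10^-9)^0.04 = 0.3079 m = 308 mm
Check: V = 2.38 m/s, Re = 5.15×10^5, f = 0.01311, h_f = 21.0 m ≈ 22.4 m ✓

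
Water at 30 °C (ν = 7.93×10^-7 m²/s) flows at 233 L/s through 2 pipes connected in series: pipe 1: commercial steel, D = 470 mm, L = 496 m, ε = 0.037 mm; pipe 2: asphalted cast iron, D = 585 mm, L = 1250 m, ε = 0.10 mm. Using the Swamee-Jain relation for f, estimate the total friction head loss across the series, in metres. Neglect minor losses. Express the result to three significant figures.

Pipe 1: V = 1.343 m/s, Re = 7.96×10^5, ε/D = 7.87×10^-5, f = 0.01348, h_1 = f(L/D)V²/2g = 1.308 m
Pipe 2: V = 0.8669 m/s, Re = 6.39×10^5, ε/D = 1.71×10^-4, f = 0.01491, h_2 = f(L/D)V²/2g = 1.220 m
Series → Q common, losses add: H = Σh = 2.528 m

H ≈ 2.53 m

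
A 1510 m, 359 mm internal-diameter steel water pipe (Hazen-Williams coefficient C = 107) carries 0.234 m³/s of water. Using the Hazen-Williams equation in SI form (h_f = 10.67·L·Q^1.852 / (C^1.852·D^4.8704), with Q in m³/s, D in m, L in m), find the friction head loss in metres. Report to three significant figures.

h_f ≈ 28.0 m

h_f = 10.67·1510·0.234^1.852 / (107^1.852·0.359^4.8704) = 28.01 m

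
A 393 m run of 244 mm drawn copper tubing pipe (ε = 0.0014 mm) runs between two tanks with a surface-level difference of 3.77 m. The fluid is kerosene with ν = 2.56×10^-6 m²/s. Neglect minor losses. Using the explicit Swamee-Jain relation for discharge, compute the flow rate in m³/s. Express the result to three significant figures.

Swamee-Jain (Type II): Q = -0.965·√(gD⁵h_f/L)·ln[ε/(3.7D) + √(3.17ν²L/(gD³h_f))]
√(gD⁵h_f/L) = √(9.81·0.244⁵·3.77/393) = 0.009022
ε/(3.7D) = 1.55×10^-6; √(3.17ν²L/(gD³h_f)) = 1.23×10^-4
Q = -0.965·0.009022·ln(1.248×10^-4) = 0.07825 m³/s
Check: V = 1.67 m/s, Re = 1.60×10^5, f = 0.01629, h_f = 3.74 m ≈ 3.77 m ✓

Q ≈ 0.0783 m³/s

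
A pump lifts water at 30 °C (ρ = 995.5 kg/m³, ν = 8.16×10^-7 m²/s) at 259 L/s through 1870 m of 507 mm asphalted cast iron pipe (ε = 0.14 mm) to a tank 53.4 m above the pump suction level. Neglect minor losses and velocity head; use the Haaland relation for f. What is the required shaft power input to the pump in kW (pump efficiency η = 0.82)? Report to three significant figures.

P_shaft ≈ 180 kW

V = 4Q/(πD²) = 1.283 m/s; Re = 7.97×10^5; ε/D = 2.76×10^-4; f = 0.01554
h_f = f(L/D)V²/2g = 4.807 m
Total head H = z + h_f = 53.4 + 4.807 = 58.21 m
P_hyd = ρgQH = 995.5·9.81·0.259·58.21 = 147.2 kW
P_shaft = P_hyd/η = 147.2/0.82 = 179.5 kW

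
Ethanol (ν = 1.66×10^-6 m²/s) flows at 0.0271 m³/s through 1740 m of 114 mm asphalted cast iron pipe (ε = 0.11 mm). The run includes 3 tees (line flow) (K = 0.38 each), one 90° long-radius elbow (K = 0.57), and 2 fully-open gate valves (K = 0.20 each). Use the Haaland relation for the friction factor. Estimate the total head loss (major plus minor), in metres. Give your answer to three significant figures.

V = 4Q/(πD²) = 2.655 m/s; V²/2g = 0.3593 m
Re = 1.82×10^5, ε/D = 9.65×10^-4 → f = 0.02088 (Haaland)
Major: h_f = f(L/D)·V²/2g = 0.02088·15263·0.3593 = 114.5 m
Minor: ΣK = 2.11; h_m = ΣK·V²/2g = 0.7581 m
Total H_L = 114.5 + 0.7581 = 115.3 m

H_L ≈ 115 m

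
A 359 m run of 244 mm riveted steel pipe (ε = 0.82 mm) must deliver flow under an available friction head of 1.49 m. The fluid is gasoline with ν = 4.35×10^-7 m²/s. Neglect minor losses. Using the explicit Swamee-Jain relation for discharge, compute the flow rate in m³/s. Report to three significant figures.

Swamee-Jain (Type II): Q = -0.965·√(gD⁵h_f/L)·ln[ε/(3.7D) + √(3.17ν²L/(gD³h_f))]
√(gD⁵h_f/L) = √(9.81·0.244⁵·1.49/359) = 0.005934
ε/(3.7D) = 9.08×10^-4; √(3.17ν²L/(gD³h_f)) = 3.18×10^-5
Q = -0.965·0.005934·ln(9.401×10^-4) = 0.03991 m³/s
Check: V = 0.854 m/s, Re = 4.79×10^5, f = 0.02739, h_f = 1.50 m ≈ 1.49 m ✓

Q ≈ 0.0399 m³/s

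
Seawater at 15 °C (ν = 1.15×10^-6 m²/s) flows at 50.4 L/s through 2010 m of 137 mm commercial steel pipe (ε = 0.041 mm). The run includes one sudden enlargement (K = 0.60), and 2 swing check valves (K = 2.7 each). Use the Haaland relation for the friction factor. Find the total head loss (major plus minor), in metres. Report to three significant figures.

H_L ≈ 147 m

V = 4Q/(πD²) = 3.419 m/s; V²/2g = 0.5958 m
Re = 4.07×10^5, ε/D = 2.99×10^-4 → f = 0.01638 (Haaland)
Major: h_f = f(L/D)·V²/2g = 0.01638·14672·0.5958 = 143.2 m
Minor: ΣK = 6.00; h_m = ΣK·V²/2g = 3.575 m
Total H_L = 143.2 + 3.575 = 146.8 m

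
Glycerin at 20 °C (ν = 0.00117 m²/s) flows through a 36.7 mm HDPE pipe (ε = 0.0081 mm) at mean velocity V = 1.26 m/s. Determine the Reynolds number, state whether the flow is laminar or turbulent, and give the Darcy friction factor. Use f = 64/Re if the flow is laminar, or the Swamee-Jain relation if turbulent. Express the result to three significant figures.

Re = VD/ν = 1.260·0.0367/0.00117 = 39.5
Re < 2300 → laminar → f = 64/Re = 1.619

Re ≈ 39.5; laminar; f = 64/Re ≈ 1.62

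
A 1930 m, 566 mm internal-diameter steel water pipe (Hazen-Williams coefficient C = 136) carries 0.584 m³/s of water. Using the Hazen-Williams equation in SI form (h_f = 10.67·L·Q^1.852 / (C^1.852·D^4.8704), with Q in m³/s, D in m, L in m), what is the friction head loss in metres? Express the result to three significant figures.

h_f ≈ 13.6 m

h_f = 10.67·1930·0.584^1.852 / (136^1.852·0.566^4.8704) = 13.60 m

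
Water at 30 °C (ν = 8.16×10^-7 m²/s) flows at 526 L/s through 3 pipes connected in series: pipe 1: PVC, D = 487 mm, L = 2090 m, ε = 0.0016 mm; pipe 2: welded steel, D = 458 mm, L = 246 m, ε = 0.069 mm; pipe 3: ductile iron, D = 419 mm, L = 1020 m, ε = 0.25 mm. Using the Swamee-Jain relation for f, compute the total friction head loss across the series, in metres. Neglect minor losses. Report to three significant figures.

Pipe 1: V = 2.824 m/s, Re = 1.69×10^6, ε/D = 3.29×10^-6, f = 0.01077, h_1 = f(L/D)V²/2g = 18.78 m
Pipe 2: V = 3.193 m/s, Re = 1.79×10^6, ε/D = 1.51×10^-4, f = 0.01374, h_2 = f(L/D)V²/2g = 3.834 m
Pipe 3: V = 3.815 m/s, Re = 1.96×10^6, ε/D = 5.97×10^-4, f = 0.01768, h_3 = f(L/D)V²/2g = 31.93 m
Series → Q common, losses add: H = Σh = 54.54 m

H ≈ 54.5 m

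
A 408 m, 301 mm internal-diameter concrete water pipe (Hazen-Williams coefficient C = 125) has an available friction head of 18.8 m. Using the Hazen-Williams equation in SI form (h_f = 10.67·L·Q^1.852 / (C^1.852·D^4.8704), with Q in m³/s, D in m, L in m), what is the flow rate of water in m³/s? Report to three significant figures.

Q ≈ 0.281 m³/s

Rearranging: Q = [h_f·C^1.852·D^4.8704 / (10.67·L)]^(1/1.852)
Q = [18.8·125^1.852·0.301^4.8704 / (10.67·408)]^0.540 = 0.2811 m³/s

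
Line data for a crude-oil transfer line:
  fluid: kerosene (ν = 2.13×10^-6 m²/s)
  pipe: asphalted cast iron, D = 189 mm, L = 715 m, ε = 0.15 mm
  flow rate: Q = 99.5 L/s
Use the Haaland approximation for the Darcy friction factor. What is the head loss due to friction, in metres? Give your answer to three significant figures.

V = 4Q/(πD²) = 4·0.0995/(π·0.189²) = 3.547 m/s
Re = VD/ν = 3.547·0.189/2.13×10^-6 = 3.15×10^5 → turbulent
ε/D = 0.15/189 = 7.94×10^-4
Haaland: f = 0.01956
h_f = f(L/D)V²/(2g) = 0.01956·(715/0.189)·3.547²/(2·9.81) = 47.44 m

h_f ≈ 47.4 m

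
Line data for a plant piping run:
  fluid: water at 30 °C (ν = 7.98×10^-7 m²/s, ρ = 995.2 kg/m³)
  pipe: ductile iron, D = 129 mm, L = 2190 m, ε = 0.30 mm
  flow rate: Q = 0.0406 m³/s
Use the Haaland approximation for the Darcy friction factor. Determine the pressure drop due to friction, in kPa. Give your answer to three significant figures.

V = 4Q/(πD²) = 4·0.0406/(π·0.129²) = 3.106 m/s
Re = VD/ν = 3.106·0.129/7.98×10^-7 = 5.02×10^5 → turbulent
ε/D = 0.30/129 = 0.00233
Haaland: f = 0.02473
h_f = f(L/D)V²/(2g) = 0.02473·(2190/0.129)·3.106²/(2·9.81) = 206.5 m
Δp = ρg·h_f = 995.2·9.81·206.5 = 2016 kPa

Δp ≈ 2020 kPa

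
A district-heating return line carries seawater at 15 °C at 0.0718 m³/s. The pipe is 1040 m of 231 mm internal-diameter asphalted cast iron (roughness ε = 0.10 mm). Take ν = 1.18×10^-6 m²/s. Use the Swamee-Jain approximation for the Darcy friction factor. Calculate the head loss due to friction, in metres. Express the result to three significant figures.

h_f ≈ 12.0 m

V = 4Q/(πD²) = 4·0.0718/(π·0.231²) = 1.713 m/s
Re = VD/ν = 1.713·0.231/1.18×10^-6 = 3.35×10^5 → turbulent
ε/D = 0.10/231 = 4.33×10^-4
Swamee-Jain: f = 0.01778
h_f = f(L/D)V²/(2g) = 0.01778·(1040/0.231)·1.713²/(2·9.81) = 11.98 m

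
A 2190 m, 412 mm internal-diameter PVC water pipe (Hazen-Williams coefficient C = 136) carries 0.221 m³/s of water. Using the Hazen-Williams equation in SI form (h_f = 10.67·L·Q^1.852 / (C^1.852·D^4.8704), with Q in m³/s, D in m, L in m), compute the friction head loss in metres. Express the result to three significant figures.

h_f = 10.67·2190·0.221^1.852 / (136^1.852·0.412^4.8704) = 11.99 m

h_f ≈ 12.0 m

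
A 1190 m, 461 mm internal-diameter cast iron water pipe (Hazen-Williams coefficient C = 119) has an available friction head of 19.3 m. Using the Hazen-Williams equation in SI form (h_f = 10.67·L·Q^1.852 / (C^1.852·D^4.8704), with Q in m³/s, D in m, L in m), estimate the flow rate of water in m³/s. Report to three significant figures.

Rearranging: Q = [h_f·C^1.852·D^4.8704 / (10.67·L)]^(1/1.852)
Q = [19.3·119^1.852·0.461^4.8704 / (10.67·1190)]^0.540 = 0.4672 m³/s

Q ≈ 0.467 m³/s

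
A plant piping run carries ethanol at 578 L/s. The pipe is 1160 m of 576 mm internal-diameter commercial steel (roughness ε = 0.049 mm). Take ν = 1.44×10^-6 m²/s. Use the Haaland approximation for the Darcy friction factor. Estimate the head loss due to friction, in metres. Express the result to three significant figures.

h_f ≈ 6.69 m

V = 4Q/(πD²) = 4·0.578/(π·0.576²) = 2.218 m/s
Re = VD/ν = 2.218·0.576/1.44×10^-6 = 8.87×10^5 → turbulent
ε/D = 0.049/576 = 8.51×10^-5
Haaland: f = 0.01324
h_f = f(L/D)V²/(2g) = 0.01324·(1160/0.576)·2.218²/(2·9.81) = 6.689 m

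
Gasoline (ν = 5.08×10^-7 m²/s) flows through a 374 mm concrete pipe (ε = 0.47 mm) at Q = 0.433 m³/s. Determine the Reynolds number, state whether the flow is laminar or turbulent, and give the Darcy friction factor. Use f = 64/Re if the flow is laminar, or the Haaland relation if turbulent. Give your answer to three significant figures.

V = 4Q/(πD²) = 3.941 m/s
Re = VD/ν = 3.941·0.374/5.08×10^-7 = 2.90×10^6
Re > 4000 → turbulent; ε/D = 0.00126
Haaland: f = 0.02090

Re ≈ 2.90×10^6; turbulent; f ≈ 0.0209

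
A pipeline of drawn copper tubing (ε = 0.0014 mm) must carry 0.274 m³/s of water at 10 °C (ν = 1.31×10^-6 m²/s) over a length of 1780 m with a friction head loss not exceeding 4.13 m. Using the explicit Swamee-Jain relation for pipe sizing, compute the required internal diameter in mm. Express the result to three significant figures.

D ≈ 518 mm

Swamee-Jain (Type III): D = 0.66·[ε^1.25·(LQ²/(gh_f))^4.75 + ν·Q^9.4·(L/(gh_f))^5.2]^0.04
LQ²/(gh_f) = 3.298; L/(gh_f) = 43.93
Term 1 = ε^1.25·(…)^4.75 = 1.40×10^-5; Term 2 = ν·Q^9.4·(…)^5.2 = 0.00237
D = 0.66·(1.40×10^-5 + 0.00237)^0.04 = 0.5184 m = 518 mm
Check: V = 1.30 m/s, Re = 5.14×10^5, f = 0.01307, h_f = 3.86 m ≈ 4.13 m ✓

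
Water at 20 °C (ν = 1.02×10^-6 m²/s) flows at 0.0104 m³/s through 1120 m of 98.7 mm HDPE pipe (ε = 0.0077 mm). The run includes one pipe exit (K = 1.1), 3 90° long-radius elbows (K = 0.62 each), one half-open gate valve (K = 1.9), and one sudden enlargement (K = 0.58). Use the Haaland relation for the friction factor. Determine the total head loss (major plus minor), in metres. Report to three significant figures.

V = 4Q/(πD²) = 1.359 m/s; V²/2g = 0.09417 m
Re = 1.32×10^5, ε/D = 7.80×10^-5 → f = 0.01725 (Haaland)
Major: h_f = f(L/D)·V²/2g = 0.01725·11348·0.09417 = 18.43 m
Minor: ΣK = 5.44; h_m = ΣK·V²/2g = 0.5123 m
Total H_L = 18.43 + 0.5123 = 18.95 m

H_L ≈ 18.9 m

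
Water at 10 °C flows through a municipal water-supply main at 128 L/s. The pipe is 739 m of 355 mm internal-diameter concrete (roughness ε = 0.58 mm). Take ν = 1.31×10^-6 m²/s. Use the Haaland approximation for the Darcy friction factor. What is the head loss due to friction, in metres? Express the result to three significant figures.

h_f ≈ 4.04 m

V = 4Q/(πD²) = 4·0.128/(π·0.355²) = 1.293 m/s
Re = VD/ν = 1.293·0.355/1.31×10^-6 = 3.50×10^5 → turbulent
ε/D = 0.58/355 = 0.00163
Haaland: f = 0.02278
h_f = f(L/D)V²/(2g) = 0.02278·(739/0.355)·1.293²/(2·9.81) = 4.042 m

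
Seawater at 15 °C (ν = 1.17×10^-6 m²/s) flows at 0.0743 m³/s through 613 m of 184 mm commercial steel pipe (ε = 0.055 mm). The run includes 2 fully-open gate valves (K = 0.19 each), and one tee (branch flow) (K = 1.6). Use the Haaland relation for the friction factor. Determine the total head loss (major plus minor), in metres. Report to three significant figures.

V = 4Q/(πD²) = 2.794 m/s; V²/2g = 0.3979 m
Re = 4.39×10^5, ε/D = 2.99×10^-4 → f = 0.01629 (Haaland)
Major: h_f = f(L/D)·V²/2g = 0.01629·3332·0.3979 = 21.59 m
Minor: ΣK = 1.98; h_m = ΣK·V²/2g = 0.7879 m
Total H_L = 21.59 + 0.7879 = 22.38 m

H_L ≈ 22.4 m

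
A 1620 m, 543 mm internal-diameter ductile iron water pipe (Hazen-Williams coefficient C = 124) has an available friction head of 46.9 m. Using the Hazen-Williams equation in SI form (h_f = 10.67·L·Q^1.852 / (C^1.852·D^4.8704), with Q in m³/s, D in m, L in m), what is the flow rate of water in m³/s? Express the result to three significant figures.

Q ≈ 1.02 m³/s

Rearranging: Q = [h_f·C^1.852·D^4.8704 / (10.67·L)]^(1/1.852)
Q = [46.9·124^1.852·0.543^4.8704 / (10.67·1620)]^0.540 = 1.024 m³/s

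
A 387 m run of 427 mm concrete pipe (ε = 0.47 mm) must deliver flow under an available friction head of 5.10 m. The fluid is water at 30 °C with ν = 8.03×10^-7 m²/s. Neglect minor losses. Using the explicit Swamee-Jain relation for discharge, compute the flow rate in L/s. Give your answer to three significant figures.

Q ≈ 334 L/s

Swamee-Jain (Type II): Q = -0.965·√(gD⁵h_f/L)·ln[ε/(3.7D) + √(3.17ν²L/(gD³h_f))]
√(gD⁵h_f/L) = √(9.81·0.427⁵·5.10/387) = 0.04284
ε/(3.7D) = 2.97×10^-4; √(3.17ν²L/(gD³h_f)) = 1.43×10^-5
Q = -0.965·0.04284·ln(3.117×10^-4) = 0.3337 m³/s
Check: V = 2.33 m/s, Re = 1.24×10^6, f = 0.02041, h_f = 5.12 m ≈ 5.10 m ✓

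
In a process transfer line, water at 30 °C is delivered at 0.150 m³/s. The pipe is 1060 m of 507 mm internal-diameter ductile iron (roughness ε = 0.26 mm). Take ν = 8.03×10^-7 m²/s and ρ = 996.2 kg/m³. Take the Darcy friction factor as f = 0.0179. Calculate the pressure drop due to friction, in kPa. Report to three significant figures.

V = 4Q/(πD²) = 4·0.150/(π·0.507²) = 0.7430 m/s
h_f = f(L/D)V²/(2g) = 0.01790·(1060/0.507)·0.7430²/(2·9.81) = 1.053 m
Δp = ρg·h_f = 996.2·9.81·1.053 = 10.29 kPa

Δp ≈ 10.3 kPa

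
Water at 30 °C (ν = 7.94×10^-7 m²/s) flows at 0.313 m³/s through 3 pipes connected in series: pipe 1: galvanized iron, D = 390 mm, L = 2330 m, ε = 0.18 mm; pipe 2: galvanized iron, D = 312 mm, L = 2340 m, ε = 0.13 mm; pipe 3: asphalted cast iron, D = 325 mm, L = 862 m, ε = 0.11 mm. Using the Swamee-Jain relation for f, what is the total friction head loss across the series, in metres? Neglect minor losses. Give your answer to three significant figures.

Pipe 1: V = 2.620 m/s, Re = 1.29×10^6, ε/D = 4.62×10^-4, f = 0.01691, h_1 = f(L/D)V²/2g = 35.35 m
Pipe 2: V = 4.094 m/s, Re = 1.61×10^6, ε/D = 4.17×10^-4, f = 0.01648, h_2 = f(L/D)V²/2g = 105.6 m
Pipe 3: V = 3.773 m/s, Re = 1.54×10^6, ε/D = 3.38×10^-4, f = 0.01585, h_3 = f(L/D)V²/2g = 30.51 m
Series → Q common, losses add: H = Σh = 171.5 m

H ≈ 171 m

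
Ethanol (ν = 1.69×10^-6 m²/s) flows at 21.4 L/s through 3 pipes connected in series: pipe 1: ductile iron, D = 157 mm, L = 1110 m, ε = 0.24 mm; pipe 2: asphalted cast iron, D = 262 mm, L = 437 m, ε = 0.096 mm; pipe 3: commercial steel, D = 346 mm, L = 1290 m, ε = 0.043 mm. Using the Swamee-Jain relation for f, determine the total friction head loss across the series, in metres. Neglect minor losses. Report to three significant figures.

Pipe 1: V = 1.105 m/s, Re = 1.03×10^5, ε/D = 0.00153, f = 0.02398, h_1 = f(L/D)V²/2g = 10.56 m
Pipe 2: V = 0.3969 m/s, Re = 6.15×10^4, ε/D = 3.66×10^-4, f = 0.02137, h_2 = f(L/D)V²/2g = 0.2863 m
Pipe 3: V = 0.2276 m/s, Re = 4.66×10^4, ε/D = 1.24×10^-4, f = 0.02158, h_3 = f(L/D)V²/2g = 0.2124 m
Series → Q common, losses add: H = Σh = 11.06 m

H ≈ 11.1 m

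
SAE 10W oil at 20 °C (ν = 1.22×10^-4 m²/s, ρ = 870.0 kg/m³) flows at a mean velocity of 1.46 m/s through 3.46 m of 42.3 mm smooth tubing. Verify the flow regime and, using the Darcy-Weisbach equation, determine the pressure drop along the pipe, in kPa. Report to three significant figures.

Δp ≈ 9.59 kPa

Re = VD/ν = 1.46·0.04230/1.22×10^-4 = 506 → laminar (Re < 2300)
f = 64/Re = 0.1264
h_f = f(L/D)V²/(2g) = 0.1264·(3.46/0.04230)·1.46²/(2·9.81) = 1.124 m
Δp = ρg·h_f = 870.0·9.81·1.124 = 9.589 kPa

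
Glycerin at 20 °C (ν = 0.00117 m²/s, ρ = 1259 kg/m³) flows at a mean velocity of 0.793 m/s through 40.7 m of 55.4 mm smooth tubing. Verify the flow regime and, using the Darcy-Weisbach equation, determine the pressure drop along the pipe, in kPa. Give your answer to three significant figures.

Re = VD/ν = 0.793·0.05540/0.00117 = 37.5 → laminar (Re < 2300)
f = 64/Re = 1.704
h_f = f(L/D)V²/(2g) = 1.704·(40.7/0.05540)·0.793²/(2·9.81) = 40.13 m
Δp = ρg·h_f = 1259·9.81·40.13 = 495.7 kPa

Δp ≈ 496 kPa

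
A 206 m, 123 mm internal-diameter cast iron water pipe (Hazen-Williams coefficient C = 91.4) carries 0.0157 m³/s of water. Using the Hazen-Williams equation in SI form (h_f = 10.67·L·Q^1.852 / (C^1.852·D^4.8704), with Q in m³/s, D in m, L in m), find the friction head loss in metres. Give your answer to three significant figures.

h_f ≈ 6.33 m

h_f = 10.67·206·0.0157^1.852 / (91.4^1.852·0.123^4.8704) = 6.334 m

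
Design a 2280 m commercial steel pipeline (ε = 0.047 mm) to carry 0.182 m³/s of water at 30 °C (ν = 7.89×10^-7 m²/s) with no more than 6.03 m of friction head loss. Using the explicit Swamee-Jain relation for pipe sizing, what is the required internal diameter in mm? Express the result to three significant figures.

Swamee-Jain (Type III): D = 0.66·[ε^1.25·(LQ²/(gh_f))^4.75 + ν·Q^9.4·(L/(gh_f))^5.2]^0.04
LQ²/(gh_f) = 1.277; L/(gh_f) = 38.54
Term 1 = ε^1.25·(…)^4.75 = 1.24×10^-5; Term 2 = ν·Q^9.4·(…)^5.2 = 1.54×10^-5
D = 0.66·(1.24×10^-5 + 1.54×10^-5)^0.04 = 0.4339 m = 434 mm
Check: V = 1.23 m/s, Re = 6.77×10^5, f = 0.01411, h_f = 5.73 m ≈ 6.03 m ✓

D ≈ 434 mm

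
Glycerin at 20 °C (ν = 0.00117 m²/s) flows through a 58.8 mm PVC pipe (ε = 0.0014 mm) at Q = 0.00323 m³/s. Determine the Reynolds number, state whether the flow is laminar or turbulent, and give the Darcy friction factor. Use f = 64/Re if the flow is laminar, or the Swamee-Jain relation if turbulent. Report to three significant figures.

Re ≈ 59.8; laminar; f = 64/Re ≈ 1.07

V = 4Q/(πD²) = 1.189 m/s
Re = VD/ν = 1.189·0.0588/0.00117 = 59.8
Re < 2300 → laminar → f = 64/Re = 1.071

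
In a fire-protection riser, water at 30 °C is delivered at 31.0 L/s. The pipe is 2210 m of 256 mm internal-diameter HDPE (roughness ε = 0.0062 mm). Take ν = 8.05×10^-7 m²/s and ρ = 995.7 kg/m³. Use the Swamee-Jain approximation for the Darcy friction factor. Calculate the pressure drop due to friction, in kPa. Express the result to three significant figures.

V = 4Q/(πD²) = 4·0.0310/(π·0.256²) = 0.6023 m/s
Re = VD/ν = 0.6023·0.256/8.05×10^-7 = 1.92×10^5 → turbulent
ε/D = 0.0062/256 = 2.42×10^-5
Swamee-Jain: f = 0.01588
h_f = f(L/D)V²/(2g) = 0.01588·(2210/0.256)·0.6023²/(2·9.81) = 2.534 m
Δp = ρg·h_f = 995.7·9.81·2.534 = 24.75 kPa

Δp ≈ 24.8 kPa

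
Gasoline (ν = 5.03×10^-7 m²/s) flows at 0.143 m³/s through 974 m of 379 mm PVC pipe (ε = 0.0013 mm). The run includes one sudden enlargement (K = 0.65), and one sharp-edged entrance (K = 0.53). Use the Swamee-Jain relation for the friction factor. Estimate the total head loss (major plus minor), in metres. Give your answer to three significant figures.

V = 4Q/(πD²) = 1.268 m/s; V²/2g = 0.08189 m
Re = 9.55×10^5, ε/D = 3.43×10^-6 → f = 0.01178 (Swamee-Jain)
Major: h_f = f(L/D)·V²/2g = 0.01178·2570·0.08189 = 2.479 m
Minor: ΣK = 1.18; h_m = ΣK·V²/2g = 0.09663 m
Total H_L = 2.479 + 0.09663 = 2.576 m

H_L ≈ 2.58 m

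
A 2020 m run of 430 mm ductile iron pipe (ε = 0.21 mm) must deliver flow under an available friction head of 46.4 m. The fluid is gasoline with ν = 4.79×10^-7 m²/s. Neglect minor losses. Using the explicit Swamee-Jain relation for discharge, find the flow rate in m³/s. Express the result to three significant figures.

Q ≈ 0.494 m³/s

Swamee-Jain (Type II): Q = -0.965·√(gD⁵h_f/L)·ln[ε/(3.7D) + √(3.17ν²L/(gD³h_f))]
√(gD⁵h_f/L) = √(9.81·0.430⁵·46.4/2020) = 0.05756
ε/(3.7D) = 1.32×10^-4; √(3.17ν²L/(gD³h_f)) = 6.37×10^-6
Q = -0.965·0.05756·ln(1.384×10^-4) = 0.4935 m³/s
Check: V = 3.40 m/s, Re = 3.05×10^6, f = 0.01684, h_f = 46.6 m ≈ 46.4 m ✓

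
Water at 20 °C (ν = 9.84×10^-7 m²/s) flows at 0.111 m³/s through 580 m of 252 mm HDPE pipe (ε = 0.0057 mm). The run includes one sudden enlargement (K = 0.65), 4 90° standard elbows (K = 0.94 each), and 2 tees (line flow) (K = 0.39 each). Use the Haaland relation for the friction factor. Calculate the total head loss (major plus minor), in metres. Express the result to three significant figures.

H_L ≈ 8.90 m

V = 4Q/(πD²) = 2.226 m/s; V²/2g = 0.2524 m
Re = 5.70×10^5, ε/D = 2.26×10^-5 → f = 0.01306 (Haaland)
Major: h_f = f(L/D)·V²/2g = 0.01306·2302·0.2524 = 7.586 m
Minor: ΣK = 5.19; h_m = ΣK·V²/2g = 1.310 m
Total H_L = 7.586 + 1.310 = 8.896 m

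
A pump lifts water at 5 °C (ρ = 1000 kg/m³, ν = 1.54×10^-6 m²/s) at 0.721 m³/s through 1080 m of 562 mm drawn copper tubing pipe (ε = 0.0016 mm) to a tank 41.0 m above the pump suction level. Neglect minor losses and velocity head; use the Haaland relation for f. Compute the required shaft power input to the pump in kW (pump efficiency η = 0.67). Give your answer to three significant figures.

V = 4Q/(πD²) = 2.907 m/s; Re = 1.06×10^6; ε/D = 2.85×10^-6; f = 0.01152
h_f = f(L/D)V²/2g = 9.533 m
Total head H = z + h_f = 41.0 + 9.533 = 50.53 m
P_hyd = ρgQH = 1000·9.81·0.721·50.53 = 357.4 kW
P_shaft = P_hyd/η = 357.4/0.67 = 533.5 kW

P_shaft ≈ 533 kW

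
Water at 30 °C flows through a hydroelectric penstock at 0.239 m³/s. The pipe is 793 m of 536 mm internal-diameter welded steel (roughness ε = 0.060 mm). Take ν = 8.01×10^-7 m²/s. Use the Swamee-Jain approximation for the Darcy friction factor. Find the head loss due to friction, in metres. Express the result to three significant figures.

h_f ≈ 1.19 m

V = 4Q/(πD²) = 4·0.239/(π·0.536²) = 1.059 m/s
Re = VD/ν = 1.059·0.536/8.01×10^-7 = 7.09×10^5 → turbulent
ε/D = 0.060/536 = 1.12×10^-4
Swamee-Jain: f = 0.01409
h_f = f(L/D)V²/(2g) = 0.01409·(793/0.536)·1.059²/(2·9.81) = 1.192 m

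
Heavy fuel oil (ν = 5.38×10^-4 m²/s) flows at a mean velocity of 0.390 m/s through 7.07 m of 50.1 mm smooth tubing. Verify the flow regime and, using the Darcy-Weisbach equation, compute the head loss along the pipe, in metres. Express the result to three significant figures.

Re = VD/ν = 0.390·0.05010/5.38×10^-4 = 36.3 → laminar (Re < 2300)
f = 64/Re = 1.762
h_f = f(L/D)V²/(2g) = 1.762·(7.07/0.05010)·0.390²/(2·9.81) = 1.928 m

h_f ≈ 1.93 m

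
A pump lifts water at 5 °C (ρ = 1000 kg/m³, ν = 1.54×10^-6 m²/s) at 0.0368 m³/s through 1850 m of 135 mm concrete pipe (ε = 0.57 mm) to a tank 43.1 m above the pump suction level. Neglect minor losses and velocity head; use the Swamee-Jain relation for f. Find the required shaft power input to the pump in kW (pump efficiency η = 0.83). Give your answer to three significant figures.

V = 4Q/(πD²) = 2.571 m/s; Re = 2.25×10^5; ε/D = 0.00422; f = 0.02951
h_f = f(L/D)V²/2g = 136.2 m
Total head H = z + h_f = 43.1 + 136.2 = 179.3 m
P_hyd = ρgQH = 1000·9.81·0.0368·179.3 = 64.74 kW
P_shaft = P_hyd/η = 64.74/0.83 = 78.00 kW

P_shaft ≈ 78.0 kW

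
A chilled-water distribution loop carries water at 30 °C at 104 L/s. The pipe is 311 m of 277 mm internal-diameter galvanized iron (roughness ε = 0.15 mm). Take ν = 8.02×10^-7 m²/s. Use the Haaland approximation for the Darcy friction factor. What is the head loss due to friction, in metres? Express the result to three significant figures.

h_f ≈ 3.02 m

V = 4Q/(πD²) = 4·0.104/(π·0.277²) = 1.726 m/s
Re = VD/ν = 1.726·0.277/8.02×10^-7 = 5.96×10^5 → turbulent
ε/D = 0.15/277 = 5.42×10^-4
Haaland: f = 0.01772
h_f = f(L/D)V²/(2g) = 0.01772·(311/0.277)·1.726²/(2·9.81) = 3.019 m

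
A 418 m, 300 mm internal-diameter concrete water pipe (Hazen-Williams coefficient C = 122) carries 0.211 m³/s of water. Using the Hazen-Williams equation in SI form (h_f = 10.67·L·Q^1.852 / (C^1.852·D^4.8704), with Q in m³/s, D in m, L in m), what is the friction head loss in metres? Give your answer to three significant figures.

h_f ≈ 12.0 m

h_f = 10.67·418·0.211^1.852 / (122^1.852·0.300^4.8704) = 12.04 m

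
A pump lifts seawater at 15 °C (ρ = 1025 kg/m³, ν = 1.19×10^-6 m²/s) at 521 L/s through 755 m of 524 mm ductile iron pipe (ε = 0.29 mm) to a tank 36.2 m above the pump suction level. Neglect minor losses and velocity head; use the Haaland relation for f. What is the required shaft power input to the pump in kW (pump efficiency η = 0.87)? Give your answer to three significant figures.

V = 4Q/(πD²) = 2.416 m/s; Re = 1.06×10^6; ε/D = 5.53×10^-4; f = 0.01751
h_f = f(L/D)V²/2g = 7.504 m
Total head H = z + h_f = 36.2 + 7.504 = 43.70 m
P_hyd = ρgQH = 1025·9.81·0.521·43.70 = 229.0 kW
P_shaft = P_hyd/η = 229.0/0.87 = 263.2 kW

P_shaft ≈ 263 kW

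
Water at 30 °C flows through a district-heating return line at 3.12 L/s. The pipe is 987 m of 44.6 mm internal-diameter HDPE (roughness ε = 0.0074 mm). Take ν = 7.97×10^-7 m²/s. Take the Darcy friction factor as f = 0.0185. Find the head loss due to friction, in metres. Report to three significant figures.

h_f ≈ 83.2 m

V = 4Q/(πD²) = 4·0.00312/(π·0.0446²) = 1.997 m/s
h_f = f(L/D)V²/(2g) = 0.01850·(987/0.0446)·1.997²/(2·9.81) = 83.22 m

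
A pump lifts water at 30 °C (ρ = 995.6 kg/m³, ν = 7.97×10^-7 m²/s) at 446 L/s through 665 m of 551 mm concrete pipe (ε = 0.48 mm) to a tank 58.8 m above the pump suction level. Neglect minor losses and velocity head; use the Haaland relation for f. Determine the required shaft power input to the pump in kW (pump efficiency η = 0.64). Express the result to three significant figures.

V = 4Q/(πD²) = 1.870 m/s; Re = 1.29×10^6; ε/D = 8.71×10^-4; f = 0.01926
h_f = f(L/D)V²/2g = 4.145 m
Total head H = z + h_f = 58.8 + 4.145 = 62.94 m
P_hyd = ρgQH = 995.6·9.81·0.446·62.94 = 274.2 kW
P_shaft = P_hyd/η = 274.2/0.64 = 428.4 kW

P_shaft ≈ 428 kW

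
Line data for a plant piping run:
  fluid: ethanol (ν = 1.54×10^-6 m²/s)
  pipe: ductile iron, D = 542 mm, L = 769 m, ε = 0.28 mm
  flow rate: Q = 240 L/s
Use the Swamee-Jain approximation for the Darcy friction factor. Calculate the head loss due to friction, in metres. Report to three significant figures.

V = 4Q/(πD²) = 4·0.240/(π·0.542²) = 1.040 m/s
Re = VD/ν = 1.040·0.542/1.54×10^-6 = 3.66×10^5 → turbulent
ε/D = 0.28/542 = 5.17×10^-4
Swamee-Jain: f = 0.01819
h_f = f(L/D)V²/(2g) = 0.01819·(769/0.542)·1.040²/(2·9.81) = 1.423 m

h_f ≈ 1.42 m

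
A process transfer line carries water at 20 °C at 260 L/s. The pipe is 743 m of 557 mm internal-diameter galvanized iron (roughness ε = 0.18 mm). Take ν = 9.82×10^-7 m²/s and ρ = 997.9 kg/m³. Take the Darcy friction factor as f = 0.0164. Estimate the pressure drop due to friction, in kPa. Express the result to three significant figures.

Δp ≈ 12.4 kPa

V = 4Q/(πD²) = 4·0.260/(π·0.557²) = 1.067 m/s
h_f = f(L/D)V²/(2g) = 0.01640·(743/0.557)·1.067²/(2·9.81) = 1.269 m
Δp = ρg·h_f = 997.9·9.81·1.269 = 12.43 kPa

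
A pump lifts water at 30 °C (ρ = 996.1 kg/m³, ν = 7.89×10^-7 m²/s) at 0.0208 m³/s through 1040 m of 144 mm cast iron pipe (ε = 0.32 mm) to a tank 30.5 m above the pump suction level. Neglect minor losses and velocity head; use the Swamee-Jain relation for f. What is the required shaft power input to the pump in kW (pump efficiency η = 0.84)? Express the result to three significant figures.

P_shaft ≈ 11.0 kW

V = 4Q/(πD²) = 1.277 m/s; Re = 2.33×10^5; ε/D = 0.00222; f = 0.02497
h_f = f(L/D)V²/2g = 14.99 m
Total head H = z + h_f = 30.5 + 14.99 = 45.49 m
P_hyd = ρgQH = 996.1·9.81·0.0208·45.49 = 9.247 kW
P_shaft = P_hyd/η = 9.247/0.84 = 11.01 kW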